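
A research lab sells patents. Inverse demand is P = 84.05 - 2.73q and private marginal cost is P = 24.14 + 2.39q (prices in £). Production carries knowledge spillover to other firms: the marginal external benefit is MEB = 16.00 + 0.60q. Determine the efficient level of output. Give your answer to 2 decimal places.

q* = 16.79

Social marginal cost = private MC − MEB = 8.14 + 1.79q.
Set SMC = demand: 8.14 + 1.79q = 84.05 - 2.73q → q* = 16.7942.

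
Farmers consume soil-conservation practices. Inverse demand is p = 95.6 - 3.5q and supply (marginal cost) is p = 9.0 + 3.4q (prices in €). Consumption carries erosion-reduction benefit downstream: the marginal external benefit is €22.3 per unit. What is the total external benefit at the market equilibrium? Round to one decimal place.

Market equilibrium (private): 9.0 + 3.4q = 95.6 - 3.5q → q_m = 12.5507.
Total external benefit = MEB × q_m = 22.3 × 12.5507 = 279.8806.

€279.9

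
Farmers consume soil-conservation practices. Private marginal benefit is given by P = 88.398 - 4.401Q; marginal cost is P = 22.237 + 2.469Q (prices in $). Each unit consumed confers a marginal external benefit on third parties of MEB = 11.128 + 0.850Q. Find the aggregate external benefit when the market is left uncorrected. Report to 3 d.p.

$146.584

Market equilibrium (private): 22.237 + 2.469Q = 88.398 - 4.401Q → Q_m = 9.6304.
Total external benefit = ∫₀^{Q_m} (11.128 + 0.850Q) dQ = 11.128×9.6304 + ½×0.850×9.6304² = 146.5835.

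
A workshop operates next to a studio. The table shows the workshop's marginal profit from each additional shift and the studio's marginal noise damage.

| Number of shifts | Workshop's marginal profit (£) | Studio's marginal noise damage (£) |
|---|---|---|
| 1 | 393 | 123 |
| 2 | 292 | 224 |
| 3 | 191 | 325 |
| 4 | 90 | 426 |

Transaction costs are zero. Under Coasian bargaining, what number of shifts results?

2

Bargaining reaches the level where marginal profit last exceeds marginal noise damage.
That holds through level 2 (292 ≥ 224) but not at 3 (191 < 325).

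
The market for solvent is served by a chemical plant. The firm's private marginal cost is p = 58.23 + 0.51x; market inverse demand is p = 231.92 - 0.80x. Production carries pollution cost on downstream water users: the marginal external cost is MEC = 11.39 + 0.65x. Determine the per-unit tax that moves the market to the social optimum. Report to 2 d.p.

tax = 65.21 per unit

Social marginal cost = private MC + MEC = 69.62 + 1.16x.
Set SMC = demand: 69.62 + 1.16x = 231.92 - 0.80x → x* = 82.8061.
The Pigouvian tax equals MEC at x*: 11.39 + 0.65×82.8061 = 65.2140.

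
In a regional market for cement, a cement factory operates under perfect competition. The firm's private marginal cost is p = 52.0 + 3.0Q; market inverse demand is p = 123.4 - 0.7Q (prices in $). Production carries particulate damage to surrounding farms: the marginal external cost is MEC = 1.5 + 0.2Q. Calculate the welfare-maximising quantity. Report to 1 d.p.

Q* = 17.9

Social marginal cost = private MC + MEC = 53.5 + 3.2Q.
Set SMC = demand: 53.5 + 3.2Q = 123.4 - 0.7Q → Q* = 17.9231.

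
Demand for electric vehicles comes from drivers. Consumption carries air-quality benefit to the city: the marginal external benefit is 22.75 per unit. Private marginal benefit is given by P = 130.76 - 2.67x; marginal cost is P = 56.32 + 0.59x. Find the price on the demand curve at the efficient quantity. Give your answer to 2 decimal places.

Social marginal benefit = demand + MEB = 153.51 - 2.67x.
Set SMB = MC: 153.51 - 2.67x = 56.32 + 0.59x → x* = 29.8129.
Consumer price on the demand curve at x*: 130.76 − 2.67×29.8129 = 51.1596.

P = 51.16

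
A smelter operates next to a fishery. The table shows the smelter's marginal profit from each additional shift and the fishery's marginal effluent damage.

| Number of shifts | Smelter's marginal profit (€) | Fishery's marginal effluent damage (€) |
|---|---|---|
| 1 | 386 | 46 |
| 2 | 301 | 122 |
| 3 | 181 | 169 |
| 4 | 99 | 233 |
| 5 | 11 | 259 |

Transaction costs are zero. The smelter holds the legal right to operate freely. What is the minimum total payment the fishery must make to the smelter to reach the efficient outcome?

€110

Left alone the smelter would choose level 5 (marginal profit stays positive).
Efficient level: k* = 3 (marginal profit ≥ marginal effluent damage through 3).
The fishery must at least cover the smelter's forgone profit from cutting 5→3: 99 + 11 = 110.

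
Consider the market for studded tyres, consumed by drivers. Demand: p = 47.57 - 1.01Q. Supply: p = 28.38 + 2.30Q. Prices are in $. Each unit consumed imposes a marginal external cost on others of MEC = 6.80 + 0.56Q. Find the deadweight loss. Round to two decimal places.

Market equilibrium (private): 28.38 + 2.30Q = 47.57 - 1.01Q → Q_m = 5.7976.
Social marginal benefit = demand − MEC = 40.77 - 1.57Q.
Set SMB = MC: 40.77 - 1.57Q = 28.38 + 2.30Q → Q* = 3.2016.
The welfare-loss triangle has base |Q_m − Q*| and height MEC(Q_m) (the vertical gap between SMB and MC is zero at Q* and MEC at Q_m).
DWL = ½ × 2.5960 × 10.0466 = 13.0405.

DWL = $13.04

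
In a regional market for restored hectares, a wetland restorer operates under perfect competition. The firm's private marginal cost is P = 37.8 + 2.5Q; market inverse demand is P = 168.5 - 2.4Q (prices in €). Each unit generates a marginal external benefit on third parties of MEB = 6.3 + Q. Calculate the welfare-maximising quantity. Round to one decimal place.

Social marginal cost = private MC − MEB = 31.5 + 1.5Q.
Set SMC = demand: 31.5 + 1.5Q = 168.5 - 2.4Q → Q* = 35.1282.

Q* = 35.1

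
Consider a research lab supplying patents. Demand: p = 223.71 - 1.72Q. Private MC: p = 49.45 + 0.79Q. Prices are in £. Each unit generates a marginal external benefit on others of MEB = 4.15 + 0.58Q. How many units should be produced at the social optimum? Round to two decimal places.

Social marginal cost = private MC − MEB = 45.30 + 0.21Q.
Set SMC = demand: 45.30 + 0.21Q = 223.71 - 1.72Q → Q* = 92.4404.

Q* = 92.44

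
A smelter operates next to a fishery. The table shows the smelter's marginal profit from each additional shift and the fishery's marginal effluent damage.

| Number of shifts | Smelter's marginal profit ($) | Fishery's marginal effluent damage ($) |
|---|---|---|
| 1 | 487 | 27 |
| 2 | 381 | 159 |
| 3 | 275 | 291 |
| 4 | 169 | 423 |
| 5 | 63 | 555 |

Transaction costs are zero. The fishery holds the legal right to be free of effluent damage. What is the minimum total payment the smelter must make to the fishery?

$186

Efficient level: marginal profit ≥ marginal effluent damage through level 2, so k* = 2.
With the fishery holding the right, the smelter must at least compensate total damage at k*: 27 + 159 = 186.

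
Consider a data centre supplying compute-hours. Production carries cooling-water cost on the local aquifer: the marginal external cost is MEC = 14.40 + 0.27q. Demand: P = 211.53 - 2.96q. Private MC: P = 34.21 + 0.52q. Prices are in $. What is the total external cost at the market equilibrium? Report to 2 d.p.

$1084.24

Market equilibrium (private): 34.21 + 0.52q = 211.53 - 2.96q → q_m = 50.9540.
Total external cost = ∫₀^{q_m} (14.40 + 0.27q) dq = 14.40×50.9540 + ½×0.27×50.9540² = 1084.2395.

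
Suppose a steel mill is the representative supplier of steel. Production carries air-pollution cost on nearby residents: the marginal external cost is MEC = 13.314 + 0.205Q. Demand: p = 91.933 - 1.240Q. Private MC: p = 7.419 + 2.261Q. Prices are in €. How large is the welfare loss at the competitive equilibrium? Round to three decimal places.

DWL = €44.998

Market equilibrium (private): 7.419 + 2.261Q = 91.933 - 1.240Q → Q_m = 24.1400.
Social marginal cost = private MC + MEC = 20.733 + 2.466Q.
Set SMC = demand: 20.733 + 2.466Q = 91.933 - 1.240Q → Q* = 19.2121.
The loss is the area between SMC and demand from Q* to Q_m; with linear curves that's a triangle of height MEC(Q_m).
DWL = ½ × 4.9279 × 18.2627 = 44.9984.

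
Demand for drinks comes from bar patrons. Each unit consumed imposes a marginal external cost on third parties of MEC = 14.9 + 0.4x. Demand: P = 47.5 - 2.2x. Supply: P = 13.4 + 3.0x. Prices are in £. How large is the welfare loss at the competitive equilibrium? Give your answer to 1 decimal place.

DWL = £27.4

Market equilibrium (private): 13.4 + 3.0x = 47.5 - 2.2x → x_m = 6.5577.
Social marginal benefit = demand − MEC = 32.6 - 2.6x.
Set SMB = MC: 32.6 - 2.6x = 13.4 + 3.0x → x* = 3.4286.
Between x* and x_m the wedge MC − SMB runs linearly from 0 to MEC(x_m), so the loss is a triangle.
DWL = ½ × 3.1291 × 17.5231 = 27.4158.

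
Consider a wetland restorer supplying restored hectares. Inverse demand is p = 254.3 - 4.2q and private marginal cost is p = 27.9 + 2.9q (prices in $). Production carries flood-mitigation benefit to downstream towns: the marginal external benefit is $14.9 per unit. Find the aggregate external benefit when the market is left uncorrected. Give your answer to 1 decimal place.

$475.1

Market equilibrium (private): 27.9 + 2.9q = 254.3 - 4.2q → q_m = 31.8873.
Total external benefit = MEB × q_m = 14.9 × 31.8873 = 475.1208.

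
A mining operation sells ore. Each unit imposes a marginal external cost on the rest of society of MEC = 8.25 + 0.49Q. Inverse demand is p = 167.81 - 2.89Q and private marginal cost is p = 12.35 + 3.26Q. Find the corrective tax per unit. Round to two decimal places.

Social marginal cost = private MC + MEC = 20.60 + 3.75Q.
Set SMC = demand: 20.60 + 3.75Q = 167.81 - 2.89Q → Q* = 22.1702.
The Pigouvian tax equals MEC at Q*: 8.25 + 0.49×22.1702 = 19.1134.

tax = 19.11 per unit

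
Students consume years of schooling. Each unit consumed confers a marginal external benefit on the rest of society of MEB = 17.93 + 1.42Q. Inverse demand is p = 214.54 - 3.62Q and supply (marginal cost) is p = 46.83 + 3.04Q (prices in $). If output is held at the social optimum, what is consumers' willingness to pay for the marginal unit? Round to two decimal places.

P = $86.29

Social marginal benefit = demand + MEB = 232.47 - 2.20Q.
Set SMB = MC: 232.47 - 2.20Q = 46.83 + 3.04Q → Q* = 35.4275.
Consumer price on the demand curve at Q*: 214.54 − 3.62×35.4275 = 86.2925.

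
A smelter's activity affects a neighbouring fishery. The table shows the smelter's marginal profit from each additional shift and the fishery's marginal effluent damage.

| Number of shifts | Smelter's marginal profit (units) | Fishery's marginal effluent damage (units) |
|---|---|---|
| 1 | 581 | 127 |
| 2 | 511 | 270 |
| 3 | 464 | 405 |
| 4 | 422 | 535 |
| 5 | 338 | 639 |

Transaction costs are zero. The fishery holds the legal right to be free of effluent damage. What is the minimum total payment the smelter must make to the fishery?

Efficient level: marginal profit ≥ marginal effluent damage through level 3, so k* = 3.
With the fishery holding the right, the smelter must at least compensate total damage at k*: 127 + 270 + 405 = 802.

802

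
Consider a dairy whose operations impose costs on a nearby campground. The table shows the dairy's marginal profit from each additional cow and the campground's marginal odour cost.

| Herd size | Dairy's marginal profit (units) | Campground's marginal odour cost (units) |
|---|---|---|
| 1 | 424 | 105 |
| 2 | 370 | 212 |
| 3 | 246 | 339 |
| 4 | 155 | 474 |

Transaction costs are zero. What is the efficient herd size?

2

Bargaining reaches the level where marginal profit last exceeds marginal odour cost.
That holds through level 2 (370 ≥ 212) but not at 3 (246 < 339).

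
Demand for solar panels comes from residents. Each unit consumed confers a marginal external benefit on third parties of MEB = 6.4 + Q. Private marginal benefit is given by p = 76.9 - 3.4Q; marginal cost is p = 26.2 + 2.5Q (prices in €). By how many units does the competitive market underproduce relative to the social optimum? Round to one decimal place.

Market equilibrium (private): 26.2 + 2.5Q = 76.9 - 3.4Q → Q_m = 8.5932.
Social marginal benefit = demand + MEB = 83.3 - 2.4Q.
Set SMB = MC: 83.3 - 2.4Q = 26.2 + 2.5Q → Q* = 11.6531.
Gap = |8.5932 − 11.6531| = 3.0599.

3.1 units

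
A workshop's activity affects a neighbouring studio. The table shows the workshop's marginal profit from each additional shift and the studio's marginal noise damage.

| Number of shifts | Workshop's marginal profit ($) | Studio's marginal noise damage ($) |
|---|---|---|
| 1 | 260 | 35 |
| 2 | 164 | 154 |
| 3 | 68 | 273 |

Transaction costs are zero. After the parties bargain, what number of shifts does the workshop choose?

Bargaining reaches the level where marginal profit last exceeds marginal noise damage.
That holds through level 2 (164 ≥ 154) but not at 3 (68 < 273).

2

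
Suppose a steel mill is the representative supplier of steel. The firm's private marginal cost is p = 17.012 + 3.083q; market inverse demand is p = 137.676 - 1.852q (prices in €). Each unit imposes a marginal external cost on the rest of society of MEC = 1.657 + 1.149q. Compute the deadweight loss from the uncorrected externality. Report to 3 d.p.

Market equilibrium (private): 17.012 + 3.083q = 137.676 - 1.852q → q_m = 24.4507.
Social marginal cost = private MC + MEC = 18.669 + 4.232q.
Set SMC = demand: 18.669 + 4.232q = 137.676 - 1.852q → q* = 19.5607.
The welfare-loss triangle has base |q_m − q*| and height MEC(q_m) (the vertical gap between SMC and demand is zero at q* and MEC at q_m).
DWL = ½ × 4.8900 × 29.7508 = 72.7407.

DWL = €72.741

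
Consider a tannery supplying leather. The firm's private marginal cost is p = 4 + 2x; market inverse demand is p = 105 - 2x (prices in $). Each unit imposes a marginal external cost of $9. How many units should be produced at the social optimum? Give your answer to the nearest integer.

Social marginal cost = private MC + MEC = 13 + 2x.
Set SMC = demand: 13 + 2x = 105 - 2x → x* = 23.0000.

x* = 23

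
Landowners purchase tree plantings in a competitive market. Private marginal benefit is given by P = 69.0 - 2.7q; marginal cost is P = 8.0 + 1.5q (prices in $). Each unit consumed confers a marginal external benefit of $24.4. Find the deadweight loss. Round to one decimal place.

Market equilibrium (private): 8.0 + 1.5q = 69.0 - 2.7q → q_m = 14.5238.
Social marginal benefit = demand + MEB = 93.4 - 2.7q.
Set SMB = MC: 93.4 - 2.7q = 8.0 + 1.5q → q* = 20.3333.
The welfare-loss triangle has base |q_m − q*| and height MEB(q_m) (the vertical gap between SMB and MC is zero at q* and MEB at q_m).
DWL = ½ × 5.8095 × 24.4000 = 70.8759.

DWL = $70.9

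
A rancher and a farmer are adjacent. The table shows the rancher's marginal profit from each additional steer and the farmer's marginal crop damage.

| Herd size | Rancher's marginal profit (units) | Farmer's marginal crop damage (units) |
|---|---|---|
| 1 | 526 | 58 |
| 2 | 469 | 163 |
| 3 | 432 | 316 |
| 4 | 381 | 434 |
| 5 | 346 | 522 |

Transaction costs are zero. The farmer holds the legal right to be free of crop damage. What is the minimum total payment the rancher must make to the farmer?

Efficient level: marginal profit ≥ marginal crop damage through level 3, so k* = 3.
With the farmer holding the right, the rancher must at least compensate total damage at k*: 58 + 163 + 316 = 537.

537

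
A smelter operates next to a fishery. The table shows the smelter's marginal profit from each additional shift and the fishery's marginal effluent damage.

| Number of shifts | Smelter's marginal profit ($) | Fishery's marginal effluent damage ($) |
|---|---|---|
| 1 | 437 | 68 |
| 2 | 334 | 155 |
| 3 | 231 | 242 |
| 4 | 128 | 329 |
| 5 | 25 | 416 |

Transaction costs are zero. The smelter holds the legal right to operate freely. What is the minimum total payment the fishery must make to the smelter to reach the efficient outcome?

Left alone the smelter would choose level 5 (marginal profit stays positive).
Efficient level: k* = 2 (marginal profit ≥ marginal effluent damage through 2).
The fishery must at least cover the smelter's forgone profit from cutting 5→2: 231 + 128 + 25 = 384.

$384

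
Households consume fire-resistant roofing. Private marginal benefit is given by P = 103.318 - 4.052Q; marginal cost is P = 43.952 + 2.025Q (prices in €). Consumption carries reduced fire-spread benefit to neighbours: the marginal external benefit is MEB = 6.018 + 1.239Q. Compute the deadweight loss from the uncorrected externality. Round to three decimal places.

DWL = €33.939

Market equilibrium (private): 43.952 + 2.025Q = 103.318 - 4.052Q → Q_m = 9.7690.
Social marginal benefit = demand + MEB = 109.336 - 2.813Q.
Set SMB = MC: 109.336 - 2.813Q = 43.952 + 2.025Q → Q* = 13.5147.
The welfare-loss triangle has base |Q_m − Q*| and height MEB(Q_m) (the vertical gap between SMB and MC is zero at Q* and MEB at Q_m).
DWL = ½ × 3.7457 × 18.1217 = 33.9392.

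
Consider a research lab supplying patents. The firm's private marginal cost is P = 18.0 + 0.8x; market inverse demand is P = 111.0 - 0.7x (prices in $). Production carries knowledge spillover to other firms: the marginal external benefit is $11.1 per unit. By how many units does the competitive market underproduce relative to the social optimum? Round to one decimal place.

7.4 units

Market equilibrium (private): 18.0 + 0.8x = 111.0 - 0.7x → x_m = 62.0000.
Social marginal cost = private MC − MEB = 6.9 + 0.8x.
Set SMC = demand: 6.9 + 0.8x = 111.0 - 0.7x → x* = 69.4000.
Gap = |62.0000 − 69.4000| = 7.4000.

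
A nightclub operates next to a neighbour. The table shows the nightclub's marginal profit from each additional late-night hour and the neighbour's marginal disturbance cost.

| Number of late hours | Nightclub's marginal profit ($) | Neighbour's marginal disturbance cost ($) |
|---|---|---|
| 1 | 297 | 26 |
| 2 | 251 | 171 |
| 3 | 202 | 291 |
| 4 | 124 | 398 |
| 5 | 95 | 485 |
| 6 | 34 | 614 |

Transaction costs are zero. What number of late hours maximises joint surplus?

Bargaining reaches the level where marginal profit last exceeds marginal disturbance cost.
That holds through level 2 (251 ≥ 171) but not at 3 (202 < 291).

2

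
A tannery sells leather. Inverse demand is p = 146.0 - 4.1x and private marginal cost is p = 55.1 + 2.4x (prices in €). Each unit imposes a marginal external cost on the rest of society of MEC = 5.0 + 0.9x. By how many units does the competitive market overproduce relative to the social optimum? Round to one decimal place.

Market equilibrium (private): 55.1 + 2.4x = 146.0 - 4.1x → x_m = 13.9846.
Social marginal cost = private MC + MEC = 60.1 + 3.3x.
Set SMC = demand: 60.1 + 3.3x = 146.0 - 4.1x → x* = 11.6081.
Gap = |13.9846 − 11.6081| = 2.3765.

2.4 units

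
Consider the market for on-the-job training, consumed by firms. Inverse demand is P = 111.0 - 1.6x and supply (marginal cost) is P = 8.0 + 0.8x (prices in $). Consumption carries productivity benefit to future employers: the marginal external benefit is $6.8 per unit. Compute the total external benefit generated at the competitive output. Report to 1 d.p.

Market equilibrium (private): 8.0 + 0.8x = 111.0 - 1.6x → x_m = 42.9167.
Total external benefit = MEB × x_m = 6.8 × 42.9167 = 291.8336.

$291.8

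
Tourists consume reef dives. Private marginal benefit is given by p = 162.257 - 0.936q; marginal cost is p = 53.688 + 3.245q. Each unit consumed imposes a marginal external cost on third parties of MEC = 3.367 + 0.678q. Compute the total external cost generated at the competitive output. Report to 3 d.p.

316.018

Market equilibrium (private): 53.688 + 3.245q = 162.257 - 0.936q → q_m = 25.9672.
Total external cost = ∫₀^{q_m} (3.367 + 0.678q) dq = 3.367×25.9672 + ½×0.678×25.9672² = 316.0177.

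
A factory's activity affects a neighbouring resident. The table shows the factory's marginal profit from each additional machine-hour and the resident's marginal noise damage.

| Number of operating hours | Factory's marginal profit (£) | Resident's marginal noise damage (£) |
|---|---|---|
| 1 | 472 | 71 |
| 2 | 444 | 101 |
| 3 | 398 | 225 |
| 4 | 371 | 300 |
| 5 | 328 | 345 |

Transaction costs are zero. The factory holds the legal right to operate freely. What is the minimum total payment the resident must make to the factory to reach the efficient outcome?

£328

Left alone the factory would choose level 5 (marginal profit stays positive).
Efficient level: k* = 4 (marginal profit ≥ marginal noise damage through 4).
The resident must at least cover the factory's forgone profit from cutting 5→4: 328 = 328.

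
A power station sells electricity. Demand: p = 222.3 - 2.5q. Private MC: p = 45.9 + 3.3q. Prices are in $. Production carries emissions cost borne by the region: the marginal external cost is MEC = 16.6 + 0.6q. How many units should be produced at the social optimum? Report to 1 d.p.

q* = 25.0

Social marginal cost = private MC + MEC = 62.5 + 3.9q.
Set SMC = demand: 62.5 + 3.9q = 222.3 - 2.5q → q* = 24.9688.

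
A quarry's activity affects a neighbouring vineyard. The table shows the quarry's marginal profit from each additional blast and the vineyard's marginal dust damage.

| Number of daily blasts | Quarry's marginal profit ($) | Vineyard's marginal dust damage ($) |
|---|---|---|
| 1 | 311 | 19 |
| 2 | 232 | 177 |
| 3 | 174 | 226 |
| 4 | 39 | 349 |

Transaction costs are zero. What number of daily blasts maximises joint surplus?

2

Bargaining reaches the level where marginal profit last exceeds marginal dust damage.
That holds through level 2 (232 ≥ 177) but not at 3 (174 < 226).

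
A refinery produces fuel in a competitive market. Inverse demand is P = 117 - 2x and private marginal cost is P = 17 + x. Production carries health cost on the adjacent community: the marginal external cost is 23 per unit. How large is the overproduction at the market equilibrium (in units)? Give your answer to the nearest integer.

Market equilibrium (private): 17 + x = 117 - 2x → x_m = 33.3333.
Social marginal cost = private MC + MEC = 40 + x.
Set SMC = demand: 40 + x = 117 - 2x → x* = 25.6667.
Gap = |33.3333 − 25.6667| = 7.6666.

8 units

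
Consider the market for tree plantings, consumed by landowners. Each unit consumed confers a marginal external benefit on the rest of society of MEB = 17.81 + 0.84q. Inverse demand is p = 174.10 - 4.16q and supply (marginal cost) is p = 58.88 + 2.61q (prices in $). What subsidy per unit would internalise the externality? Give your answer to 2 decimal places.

subsidy = $36.65 per unit

Social marginal benefit = demand + MEB = 191.91 - 3.32q.
Set SMB = MC: 191.91 - 3.32q = 58.88 + 2.61q → q* = 22.4334.
The Pigouvian subsidy equals MEB at q*: 17.81 + 0.84×22.4334 = 36.6541.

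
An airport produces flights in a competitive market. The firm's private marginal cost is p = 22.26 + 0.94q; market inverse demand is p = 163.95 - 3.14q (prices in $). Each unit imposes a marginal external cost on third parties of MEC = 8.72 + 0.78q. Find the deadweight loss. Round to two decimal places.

DWL = $131.91

Market equilibrium (private): 22.26 + 0.94q = 163.95 - 3.14q → q_m = 34.7279.
Social marginal cost = private MC + MEC = 30.98 + 1.72q.
Set SMC = demand: 30.98 + 1.72q = 163.95 - 3.14q → q* = 27.3601.
Between q* and q_m the wedge SMC − demand runs linearly from 0 to MEC(q_m), so the loss is a triangle.
DWL = ½ × 7.3678 × 35.8078 = 131.9124.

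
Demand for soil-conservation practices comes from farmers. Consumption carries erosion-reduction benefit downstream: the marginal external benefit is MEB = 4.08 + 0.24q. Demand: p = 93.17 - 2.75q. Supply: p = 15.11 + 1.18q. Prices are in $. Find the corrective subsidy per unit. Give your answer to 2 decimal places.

subsidy = $9.42 per unit

Social marginal benefit = demand + MEB = 97.25 - 2.51q.
Set SMB = MC: 97.25 - 2.51q = 15.11 + 1.18q → q* = 22.2602.
The Pigouvian subsidy equals MEB at q*: 4.08 + 0.24×22.2602 = 9.4224.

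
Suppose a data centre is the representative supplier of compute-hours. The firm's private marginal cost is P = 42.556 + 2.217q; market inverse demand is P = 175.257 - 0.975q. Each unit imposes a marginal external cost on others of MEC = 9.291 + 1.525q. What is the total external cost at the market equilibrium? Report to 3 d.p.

Market equilibrium (private): 42.556 + 2.217q = 175.257 - 0.975q → q_m = 41.5730.
Total external cost = ∫₀^{q_m} (9.291 + 1.525q) dq = 9.291×41.5730 + ½×1.525×41.5730² = 1704.0944.

1704.094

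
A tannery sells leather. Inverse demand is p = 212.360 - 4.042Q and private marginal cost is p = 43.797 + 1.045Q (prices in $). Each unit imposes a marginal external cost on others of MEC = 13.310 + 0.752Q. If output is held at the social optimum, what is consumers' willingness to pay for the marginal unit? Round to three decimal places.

Social marginal cost = private MC + MEC = 57.107 + 1.797Q.
Set SMC = demand: 57.107 + 1.797Q = 212.360 - 4.042Q → Q* = 26.5890.
Consumer price on the demand curve at Q*: 212.360 − 4.042×26.5890 = 104.8873.

P = $104.887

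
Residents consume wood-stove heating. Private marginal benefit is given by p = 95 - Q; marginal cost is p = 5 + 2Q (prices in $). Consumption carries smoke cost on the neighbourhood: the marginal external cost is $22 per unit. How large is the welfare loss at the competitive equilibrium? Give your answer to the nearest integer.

DWL = $81

Market equilibrium (private): 5 + 2Q = 95 - Q → Q_m = 30.0000.
Social marginal benefit = demand − MEC = 73 - Q.
Set SMB = MC: 73 - Q = 5 + 2Q → Q* = 22.6667.
Between Q* and Q_m the wedge MC − SMB runs linearly from 0 to MEC(Q_m), so the loss is a triangle.
DWL = ½ × 7.3333 × 22.0000 = 80.6663.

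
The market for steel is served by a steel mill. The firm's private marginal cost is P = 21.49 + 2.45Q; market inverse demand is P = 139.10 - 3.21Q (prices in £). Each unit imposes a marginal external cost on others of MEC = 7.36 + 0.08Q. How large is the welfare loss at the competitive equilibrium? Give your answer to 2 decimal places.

Market equilibrium (private): 21.49 + 2.45Q = 139.10 - 3.21Q → Q_m = 20.7792.
Social marginal cost = private MC + MEC = 28.85 + 2.53Q.
Set SMC = demand: 28.85 + 2.53Q = 139.10 - 3.21Q → Q* = 19.2073.
Height of the DWL triangle at Q_m is SMC(Q_m) − demand(Q_m) = MEC(Q_m) = 9.0223.
DWL = ½ × 1.5719 × 9.0223 = 7.0911.

DWL = £7.09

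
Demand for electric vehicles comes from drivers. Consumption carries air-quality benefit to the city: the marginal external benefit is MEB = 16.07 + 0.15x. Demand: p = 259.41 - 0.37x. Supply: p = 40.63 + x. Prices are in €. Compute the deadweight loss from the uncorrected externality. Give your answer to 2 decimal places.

Market equilibrium (private): 40.63 + x = 259.41 - 0.37x → x_m = 159.6934.
Social marginal benefit = demand + MEB = 275.48 - 0.22x.
Set SMB = MC: 275.48 - 0.22x = 40.63 + x → x* = 192.5000.
The welfare-loss triangle has base |x_m − x*| and height MEB(x_m) (the vertical gap between SMB and MC is zero at x* and MEB at x_m).
DWL = ½ × 32.8066 × 40.0240 = 656.5257.

DWL = €656.53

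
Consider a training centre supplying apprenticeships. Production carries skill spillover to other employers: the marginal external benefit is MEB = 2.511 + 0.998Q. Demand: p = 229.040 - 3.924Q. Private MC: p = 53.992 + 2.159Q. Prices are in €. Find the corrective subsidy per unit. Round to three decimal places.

Social marginal cost = private MC − MEB = 51.481 + 1.161Q.
Set SMC = demand: 51.481 + 1.161Q = 229.040 - 3.924Q → Q* = 34.9182.
The Pigouvian subsidy equals MEB at Q*: 2.511 + 0.998×34.9182 = 37.3594.

subsidy = €37.359 per unit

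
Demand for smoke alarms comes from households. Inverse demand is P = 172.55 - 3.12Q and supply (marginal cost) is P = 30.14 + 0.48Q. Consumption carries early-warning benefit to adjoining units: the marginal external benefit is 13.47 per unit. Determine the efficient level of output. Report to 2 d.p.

Q* = 43.30

Social marginal benefit = demand + MEB = 186.02 - 3.12Q.
Set SMB = MC: 186.02 - 3.12Q = 30.14 + 0.48Q → Q* = 43.3000.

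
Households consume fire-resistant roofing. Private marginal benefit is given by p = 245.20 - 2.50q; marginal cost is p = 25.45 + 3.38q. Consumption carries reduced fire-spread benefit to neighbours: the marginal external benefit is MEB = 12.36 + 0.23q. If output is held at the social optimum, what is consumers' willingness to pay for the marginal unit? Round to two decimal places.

P = 142.50

Social marginal benefit = demand + MEB = 257.56 - 2.27q.
Set SMB = MC: 257.56 - 2.27q = 25.45 + 3.38q → q* = 41.0814.
Consumer price on the demand curve at q*: 245.20 − 2.50×41.0814 = 142.4965.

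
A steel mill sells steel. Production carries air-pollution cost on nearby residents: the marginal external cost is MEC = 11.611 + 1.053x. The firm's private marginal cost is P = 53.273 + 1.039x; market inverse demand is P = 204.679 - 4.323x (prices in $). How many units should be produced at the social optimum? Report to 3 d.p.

x* = 21.792

Social marginal cost = private MC + MEC = 64.884 + 2.092x.
Set SMC = demand: 64.884 + 2.092x = 204.679 - 4.323x → x* = 21.7919.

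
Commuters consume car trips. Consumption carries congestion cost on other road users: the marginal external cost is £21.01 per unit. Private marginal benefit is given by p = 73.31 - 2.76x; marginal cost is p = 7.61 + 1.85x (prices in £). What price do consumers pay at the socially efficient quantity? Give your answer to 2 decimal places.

P = £46.55

Social marginal benefit = demand − MEC = 52.30 - 2.76x.
Set SMB = MC: 52.30 - 2.76x = 7.61 + 1.85x → x* = 9.6941.
Consumer price on the demand curve at x*: 73.31 − 2.76×9.6941 = 46.5543.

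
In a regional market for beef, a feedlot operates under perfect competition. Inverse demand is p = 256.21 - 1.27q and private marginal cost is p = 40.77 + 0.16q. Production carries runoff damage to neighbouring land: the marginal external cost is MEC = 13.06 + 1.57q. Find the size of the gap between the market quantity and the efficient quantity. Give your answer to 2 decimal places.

Market equilibrium (private): 40.77 + 0.16q = 256.21 - 1.27q → q_m = 150.6573.
Social marginal cost = private MC + MEC = 53.83 + 1.73q.
Set SMC = demand: 53.83 + 1.73q = 256.21 - 1.27q → q* = 67.4600.
Gap = |150.6573 − 67.4600| = 83.1973.

83.20 units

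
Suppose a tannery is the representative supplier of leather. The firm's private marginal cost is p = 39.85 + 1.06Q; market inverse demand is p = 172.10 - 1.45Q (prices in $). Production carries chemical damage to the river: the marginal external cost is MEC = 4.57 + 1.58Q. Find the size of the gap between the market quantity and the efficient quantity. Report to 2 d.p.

Market equilibrium (private): 39.85 + 1.06Q = 172.10 - 1.45Q → Q_m = 52.6892.
Social marginal cost = private MC + MEC = 44.42 + 2.64Q.
Set SMC = demand: 44.42 + 2.64Q = 172.10 - 1.45Q → Q* = 31.2176.
Gap = |52.6892 − 31.2176| = 21.4716.

21.47 units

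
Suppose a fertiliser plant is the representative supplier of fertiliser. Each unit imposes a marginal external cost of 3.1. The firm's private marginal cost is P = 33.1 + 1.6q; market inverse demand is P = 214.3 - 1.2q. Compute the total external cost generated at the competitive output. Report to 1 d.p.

Market equilibrium (private): 33.1 + 1.6q = 214.3 - 1.2q → q_m = 64.7143.
Total external cost = MEC × q_m = 3.1 × 64.7143 = 200.6143.

200.6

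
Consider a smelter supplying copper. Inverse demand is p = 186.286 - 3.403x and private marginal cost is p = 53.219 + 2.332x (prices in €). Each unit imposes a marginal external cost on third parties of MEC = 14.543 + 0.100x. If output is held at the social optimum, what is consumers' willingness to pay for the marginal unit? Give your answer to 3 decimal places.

Social marginal cost = private MC + MEC = 67.762 + 2.432x.
Set SMC = demand: 67.762 + 2.432x = 186.286 - 3.403x → x* = 20.3126.
Consumer price on the demand curve at x*: 186.286 − 3.403×20.3126 = 117.1622.

P = €117.162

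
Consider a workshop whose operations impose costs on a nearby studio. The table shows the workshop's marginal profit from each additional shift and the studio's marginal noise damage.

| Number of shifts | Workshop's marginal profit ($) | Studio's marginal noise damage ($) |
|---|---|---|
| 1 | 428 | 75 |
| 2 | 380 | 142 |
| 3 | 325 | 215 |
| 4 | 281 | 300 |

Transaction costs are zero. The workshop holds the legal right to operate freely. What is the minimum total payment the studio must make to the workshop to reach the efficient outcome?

$281

Left alone the workshop would choose level 4 (marginal profit stays positive).
Efficient level: k* = 3 (marginal profit ≥ marginal noise damage through 3).
The studio must at least cover the workshop's forgone profit from cutting 4→3: 281 = 281.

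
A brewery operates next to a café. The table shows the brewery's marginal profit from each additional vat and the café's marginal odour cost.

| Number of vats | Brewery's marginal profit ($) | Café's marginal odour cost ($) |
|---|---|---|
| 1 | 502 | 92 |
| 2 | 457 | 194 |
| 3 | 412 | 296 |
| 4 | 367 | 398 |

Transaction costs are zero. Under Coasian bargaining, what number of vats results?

3

Bargaining reaches the level where marginal profit last exceeds marginal odour cost.
That holds through level 3 (412 ≥ 296) but not at 4 (367 < 398).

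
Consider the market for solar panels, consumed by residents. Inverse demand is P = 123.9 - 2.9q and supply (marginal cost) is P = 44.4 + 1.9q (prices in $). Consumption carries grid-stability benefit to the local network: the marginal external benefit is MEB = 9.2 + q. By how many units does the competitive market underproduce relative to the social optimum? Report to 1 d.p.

Market equilibrium (private): 44.4 + 1.9q = 123.9 - 2.9q → q_m = 16.5625.
Social marginal benefit = demand + MEB = 133.1 - 1.9q.
Set SMB = MC: 133.1 - 1.9q = 44.4 + 1.9q → q* = 23.3421.
Gap = |16.5625 − 23.3421| = 6.7796.

6.8 units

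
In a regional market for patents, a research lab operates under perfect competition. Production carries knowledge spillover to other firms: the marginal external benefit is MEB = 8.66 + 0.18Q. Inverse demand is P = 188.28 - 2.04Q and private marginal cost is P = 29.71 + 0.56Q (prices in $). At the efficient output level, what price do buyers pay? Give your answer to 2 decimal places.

Social marginal cost = private MC − MEB = 21.05 + 0.38Q.
Set SMC = demand: 21.05 + 0.38Q = 188.28 - 2.04Q → Q* = 69.1033.
Consumer price on the demand curve at Q*: 188.28 − 2.04×69.1033 = 47.3093.

P = $47.31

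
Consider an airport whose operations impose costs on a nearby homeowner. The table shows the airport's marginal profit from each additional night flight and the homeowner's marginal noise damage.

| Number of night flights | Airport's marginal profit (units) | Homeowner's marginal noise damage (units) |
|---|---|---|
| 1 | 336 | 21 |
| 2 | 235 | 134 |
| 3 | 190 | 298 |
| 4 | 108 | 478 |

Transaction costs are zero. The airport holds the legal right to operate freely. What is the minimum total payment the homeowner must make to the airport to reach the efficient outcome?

Left alone the airport would choose level 4 (marginal profit stays positive).
Efficient level: k* = 2 (marginal profit ≥ marginal noise damage through 2).
The homeowner must at least cover the airport's forgone profit from cutting 4→2: 190 + 108 = 298.

298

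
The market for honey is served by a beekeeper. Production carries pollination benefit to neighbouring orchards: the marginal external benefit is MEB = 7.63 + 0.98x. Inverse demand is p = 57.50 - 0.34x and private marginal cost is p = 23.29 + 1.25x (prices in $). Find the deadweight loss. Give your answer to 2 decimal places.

DWL = $675.88

Market equilibrium (private): 23.29 + 1.25x = 57.50 - 0.34x → x_m = 21.5157.
Social marginal cost = private MC − MEB = 15.66 + 0.27x.
Set SMC = demand: 15.66 + 0.27x = 57.50 - 0.34x → x* = 68.5902.
The loss is the area between SMC and demand from x* to x_m; with linear curves that's a triangle of height MEB(x_m).
DWL = ½ × 47.0745 × 28.7154 = 675.8815.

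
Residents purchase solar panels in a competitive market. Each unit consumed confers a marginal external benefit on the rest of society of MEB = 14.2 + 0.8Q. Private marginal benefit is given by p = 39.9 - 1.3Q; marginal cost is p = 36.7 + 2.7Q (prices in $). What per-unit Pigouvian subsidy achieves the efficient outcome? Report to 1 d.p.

subsidy = $18.6 per unit

Social marginal benefit = demand + MEB = 54.1 - 0.5Q.
Set SMB = MC: 54.1 - 0.5Q = 36.7 + 2.7Q → Q* = 5.4375.
The Pigouvian subsidy equals MEB at Q*: 14.2 + 0.8×5.4375 = 18.5500.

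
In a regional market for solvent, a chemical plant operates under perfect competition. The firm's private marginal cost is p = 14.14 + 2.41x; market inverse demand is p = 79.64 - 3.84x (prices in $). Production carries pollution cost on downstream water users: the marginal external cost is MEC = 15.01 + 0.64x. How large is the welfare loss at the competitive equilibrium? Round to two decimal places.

DWL = $34.23

Market equilibrium (private): 14.14 + 2.41x = 79.64 - 3.84x → x_m = 10.4800.
Social marginal cost = private MC + MEC = 29.15 + 3.05x.
Set SMC = demand: 29.15 + 3.05x = 79.64 - 3.84x → x* = 7.3280.
The welfare-loss triangle has base |x_m − x*| and height MEC(x_m) (the vertical gap between SMC and demand is zero at x* and MEC at x_m).
DWL = ½ × 3.1520 × 21.7172 = 34.2263.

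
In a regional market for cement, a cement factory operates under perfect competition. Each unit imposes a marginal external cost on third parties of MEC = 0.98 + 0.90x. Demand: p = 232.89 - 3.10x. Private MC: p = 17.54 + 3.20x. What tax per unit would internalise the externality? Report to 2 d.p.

Social marginal cost = private MC + MEC = 18.52 + 4.10x.
Set SMC = demand: 18.52 + 4.10x = 232.89 - 3.10x → x* = 29.7736.
The Pigouvian tax equals MEC at x*: 0.98 + 0.90×29.7736 = 27.7762.

tax = 27.78 per unit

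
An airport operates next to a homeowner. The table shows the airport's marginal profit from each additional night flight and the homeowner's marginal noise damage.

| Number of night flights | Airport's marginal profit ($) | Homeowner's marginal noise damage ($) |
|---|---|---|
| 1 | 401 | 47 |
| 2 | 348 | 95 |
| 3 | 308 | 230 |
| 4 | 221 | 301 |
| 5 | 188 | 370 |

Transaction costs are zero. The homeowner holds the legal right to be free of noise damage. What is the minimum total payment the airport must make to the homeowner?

$372

Efficient level: marginal profit ≥ marginal noise damage through level 3, so k* = 3.
With the homeowner holding the right, the airport must at least compensate total damage at k*: 47 + 95 + 230 = 372.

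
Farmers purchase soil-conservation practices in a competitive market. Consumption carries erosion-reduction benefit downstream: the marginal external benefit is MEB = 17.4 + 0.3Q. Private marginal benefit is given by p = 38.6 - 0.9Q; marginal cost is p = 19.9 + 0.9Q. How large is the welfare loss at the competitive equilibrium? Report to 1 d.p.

DWL = 140.3

Market equilibrium (private): 19.9 + 0.9Q = 38.6 - 0.9Q → Q_m = 10.3889.
Social marginal benefit = demand + MEB = 56.0 - 0.6Q.
Set SMB = MC: 56.0 - 0.6Q = 19.9 + 0.9Q → Q* = 24.0667.
Between Q* and Q_m the wedge SMB − MC runs linearly from 0 to MEB(Q_m), so the loss is a triangle.
DWL = ½ × 13.6778 × 20.5167 = 140.3117.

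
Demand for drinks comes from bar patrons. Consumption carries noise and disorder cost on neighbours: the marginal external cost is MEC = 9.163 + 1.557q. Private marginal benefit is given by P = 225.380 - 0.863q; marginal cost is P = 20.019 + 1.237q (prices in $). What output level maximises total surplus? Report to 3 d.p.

Social marginal benefit = demand − MEC = 216.217 - 2.420q.
Set SMB = MC: 216.217 - 2.420q = 20.019 + 1.237q → q* = 53.6500.

q* = 53.650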